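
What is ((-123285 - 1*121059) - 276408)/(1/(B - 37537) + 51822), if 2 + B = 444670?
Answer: -212014282512/21098342683 ≈ -10.049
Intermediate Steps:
B = 444668 (B = -2 + 444670 = 444668)
((-123285 - 1*121059) - 276408)/(1/(B - 37537) + 51822) = ((-123285 - 1*121059) - 276408)/(1/(444668 - 37537) + 51822) = ((-123285 - 121059) - 276408)/(1/407131 + 51822) = (-244344 - 276408)/(1/407131 + 51822) = -520752/21098342683/407131 = -520752*407131/21098342683 = -212014282512/21098342683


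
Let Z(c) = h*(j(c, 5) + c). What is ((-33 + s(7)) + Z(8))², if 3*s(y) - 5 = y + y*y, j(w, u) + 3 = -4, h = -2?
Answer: 1936/9 ≈ 215.11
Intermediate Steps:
j(w, u) = -7 (j(w, u) = -3 - 4 = -7)
s(y) = 5/3 + y/3 + y²/3 (s(y) = 5/3 + (y + y*y)/3 = 5/3 + (y + y²)/3 = 5/3 + (y/3 + y²/3) = 5/3 + y/3 + y²/3)
Z(c) = 14 - 2*c (Z(c) = -2*(-7 + c) = 14 - 2*c)
((-33 + s(7)) + Z(8))² = ((-33 + (5/3 + (⅓)*7 + (⅓)*7²)) + (14 - 2*8))² = ((-33 + (5/3 + 7/3 + (⅓)*49)) + (14 - 16))² = ((-33 + (5/3 + 7/3 + 49/3)) - 2)² = ((-33 + 61/3) - 2)² = (-38/3 - 2)² = (-44/3)² = 1936/9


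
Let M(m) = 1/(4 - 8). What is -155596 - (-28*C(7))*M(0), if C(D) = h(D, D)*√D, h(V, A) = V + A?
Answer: -155596 - 98*√7 ≈ -1.5586e+5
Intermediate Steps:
M(m) = -¼ (M(m) = 1/(-4) = -¼)
h(V, A) = A + V
C(D) = 2*D^(3/2) (C(D) = (D + D)*√D = (2*D)*√D = 2*D^(3/2))
-155596 - (-28*C(7))*M(0) = -155596 - (-56*7^(3/2))*(-1)/4 = -155596 - (-56*7*√7)*(-1)/4 = -155596 - (-392*√7)*(-1)/4 = -155596 - 98*√7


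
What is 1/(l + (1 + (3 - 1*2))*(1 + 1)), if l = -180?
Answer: -1/176 ≈ -0.0056818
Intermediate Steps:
1/(l + (1 + (3 - 1*2))*(1 + 1)) = 1/(-180 + (1 + (3 - 1*2))*(1 + 1)) = 1/(-180 + (1 + (3 - 2))*2) = 1/(-180 + (1 + 1)*2) = 1/(-180 + 2*2) = 1/(-180 + 4) = 1/(-176) = -1/176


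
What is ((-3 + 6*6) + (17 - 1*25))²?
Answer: 625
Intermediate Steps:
((-3 + 6*6) + (17 - 1*25))² = ((-3 + 36) + (17 - 25))² = (33 - 8)² = 25² = 625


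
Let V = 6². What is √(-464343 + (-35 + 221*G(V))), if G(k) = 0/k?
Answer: I*√464378 ≈ 681.45*I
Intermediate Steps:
V = 36
G(k) = 0
√(-464343 + (-35 + 221*G(V))) = √(-464343 + (-35 + 221*0)) = √(-464343 + (-35 + 0)) = √(-464343 - 35) = √(-464378) = I*√464378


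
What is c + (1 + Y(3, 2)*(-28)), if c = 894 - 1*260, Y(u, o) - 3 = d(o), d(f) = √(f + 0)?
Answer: 551 - 28*√2 ≈ 511.40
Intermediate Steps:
d(f) = √f
Y(u, o) = 3 + √o
c = 634 (c = 894 - 260 = 634)
c + (1 + Y(3, 2)*(-28)) = 634 + (1 + (3 + √2)*(-28)) = 634 + (1 + (-84 - 28*√2)) = 634 + (-83 - 28*√2) = 551 - 28*√2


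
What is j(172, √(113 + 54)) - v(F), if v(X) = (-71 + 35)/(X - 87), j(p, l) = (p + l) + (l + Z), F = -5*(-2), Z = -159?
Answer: 965/77 + 2*√167 ≈ 38.378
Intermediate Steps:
F = 10
j(p, l) = -159 + p + 2*l (j(p, l) = (p + l) + (l - 159) = (l + p) + (-159 + l) = -159 + p + 2*l)
v(X) = -36/(-87 + X)
j(172, √(113 + 54)) - v(F) = (-159 + 172 + 2*√(113 + 54)) - (-36)/(-87 + 10) = (-159 + 172 + 2*√167) - (-36)/(-77) = (13 + 2*√167) - (-36)*(-1)/77 = (13 + 2*√167) - 1*36/77 = (13 + 2*√167) - 36/77 = 965/77 + 2*√167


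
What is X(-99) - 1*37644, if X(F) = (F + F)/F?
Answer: -37642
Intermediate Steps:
X(F) = 2 (X(F) = (2*F)/F = 2)
X(-99) - 1*37644 = 2 - 1*37644 = 2 - 37644 = -37642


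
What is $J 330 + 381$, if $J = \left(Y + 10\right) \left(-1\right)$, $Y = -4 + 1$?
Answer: $-1929$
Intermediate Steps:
$Y = -3$
$J = -7$ ($J = \left(-3 + 10\right) \left(-1\right) = 7 \left(-1\right) = -7$)
$J 330 + 381 = \left(-7\right) 330 + 381 = -2310 + 381 = -1929$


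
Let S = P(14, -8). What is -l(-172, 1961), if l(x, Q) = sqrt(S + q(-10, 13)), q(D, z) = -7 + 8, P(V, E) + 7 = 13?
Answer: -sqrt(7) ≈ -2.6458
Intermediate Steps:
P(V, E) = 6 (P(V, E) = -7 + 13 = 6)
q(D, z) = 1
S = 6
l(x, Q) = sqrt(7) (l(x, Q) = sqrt(6 + 1) = sqrt(7))
-l(-172, 1961) = -sqrt(7)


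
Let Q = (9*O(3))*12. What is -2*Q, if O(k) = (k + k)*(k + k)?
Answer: -7776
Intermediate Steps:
O(k) = 4*k² (O(k) = (2*k)*(2*k) = 4*k²)
Q = 3888 (Q = (9*(4*3²))*12 = (9*(4*9))*12 = (9*36)*12 = 324*12 = 3888)
-2*Q = -2*3888 = -7776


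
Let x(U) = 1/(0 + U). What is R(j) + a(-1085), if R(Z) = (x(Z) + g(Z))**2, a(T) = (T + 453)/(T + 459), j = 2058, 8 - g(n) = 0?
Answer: 86191493449/1325668932 ≈ 65.017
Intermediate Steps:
x(U) = 1/U
g(n) = 8 (g(n) = 8 - 1*0 = 8 + 0 = 8)
a(T) = (453 + T)/(459 + T)
R(Z) = (8 + 1/Z)**2 (R(Z) = (1/Z + 8)**2 = (8 + 1/Z)**2)
R(j) + a(-1085) = (1 + 8*2058)**2/2058**2 + (453 - 1085)/(459 - 1085) = (1 + 16464)**2/4235364 - 632/(-626) = (1/4235364)*16465**2 - 1/626*(-632) = (1/4235364)*271096225 + 316/313 = 271096225/4235364 + 316/313 = 86191493449/1325668932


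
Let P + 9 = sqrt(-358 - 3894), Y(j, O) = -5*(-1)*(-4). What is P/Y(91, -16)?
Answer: 9/20 - I*sqrt(1063)/10 ≈ 0.45 - 3.2604*I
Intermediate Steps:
Y(j, O) = -20 (Y(j, O) = 5*(-4) = -20)
P = -9 + 2*I*sqrt(1063) (P = -9 + sqrt(-358 - 3894) = -9 + sqrt(-4252) = -9 + 2*I*sqrt(1063) ≈ -9.0 + 65.207*I)
P/Y(91, -16) = (-9 + 2*I*sqrt(1063))/(-20) = (-9 + 2*I*sqrt(1063))*(-1/20) = 9/20 - I*sqrt(1063)/10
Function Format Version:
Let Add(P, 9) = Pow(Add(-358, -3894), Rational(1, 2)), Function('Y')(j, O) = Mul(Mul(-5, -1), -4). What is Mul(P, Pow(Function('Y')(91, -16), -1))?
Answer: Add(Rational(9, 20), Mul(Rational(-1, 10), I, Pow(1063, Rational(1, 2)))) ≈ Add(0.45000, Mul(-3.2604, I))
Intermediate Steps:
Function('Y')(j, O) = -20 (Function('Y')(j, O) = Mul(5, -4) = -20)
P = Add(-9, Mul(2, I, Pow(1063, Rational(1, 2)))) (P = Add(-9, Pow(Add(-358, -3894), Rational(1, 2))) = Add(-9, Pow(-4252, Rational(1, 2))) = Add(-9, Mul(2, I, Pow(1063, Rational(1, 2)))) ≈ Add(-9.0000, Mul(65.207, I)))
Mul(P, Pow(Function('Y')(91, -16), -1)) = Mul(Add(-9, Mul(2, I, Pow(1063, Rational(1, 2)))), Pow(-20, -1)) = Mul(Add(-9, Mul(2, I, Pow(1063, Rational(1, 2)))), Rational(-1, 20)) = Add(Rational(9, 20), Mul(Rational(-1, 10), I, Pow(1063, Rational(1, 2))))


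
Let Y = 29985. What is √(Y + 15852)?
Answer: 3*√5093 ≈ 214.10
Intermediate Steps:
√(Y + 15852) = √(29985 + 15852) = √45837 = 3*√5093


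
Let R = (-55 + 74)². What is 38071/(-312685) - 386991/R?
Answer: -121020024466/112879285 ≈ -1072.1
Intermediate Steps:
R = 361 (R = 19² = 361)
38071/(-312685) - 386991/R = 38071/(-312685) - 386991/361 = 38071*(-1/312685) - 386991*1/361 = -38071/312685 - 386991/361 = -121020024466/112879285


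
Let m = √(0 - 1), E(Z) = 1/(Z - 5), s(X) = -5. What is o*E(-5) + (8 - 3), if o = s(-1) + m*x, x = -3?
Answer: 11/2 + 3*I/10 ≈ 5.5 + 0.3*I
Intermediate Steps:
E(Z) = 1/(-5 + Z)
m = I (m = √(-1) = I ≈ 1.0*I)
o = -5 - 3*I (o = -5 + I*(-3) = -5 - 3*I ≈ -5.0 - 3.0*I)
o*E(-5) + (8 - 3) = (-5 - 3*I)/(-5 - 5) + (8 - 3) = (-5 - 3*I)/(-10) + 5 = (-5 - 3*I)*(-⅒) + 5 = (½ + 3*I/10) + 5 = 11/2 + 3*I/10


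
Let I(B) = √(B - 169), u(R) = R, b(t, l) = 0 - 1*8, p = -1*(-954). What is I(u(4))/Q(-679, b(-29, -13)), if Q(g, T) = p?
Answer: I*√165/954 ≈ 0.013465*I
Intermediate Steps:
p = 954
b(t, l) = -8 (b(t, l) = 0 - 8 = -8)
Q(g, T) = 954
I(B) = √(-169 + B)
I(u(4))/Q(-679, b(-29, -13)) = √(-169 + 4)/954 = √(-165)*(1/954) = (I*√165)*(1/954) = I*√165/954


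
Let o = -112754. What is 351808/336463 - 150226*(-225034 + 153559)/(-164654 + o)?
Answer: -1806320674498693/46668763952 ≈ -38705.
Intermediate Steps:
351808/336463 - 150226*(-225034 + 153559)/(-164654 + o) = 351808/336463 - 150226*(-225034 + 153559)/(-164654 - 112754) = 351808*(1/336463) - 150226/((-277408/(-71475))) = 351808/336463 - 150226/((-277408*(-1/71475))) = 351808/336463 - 150226/277408/71475 = 351808/336463 - 150226*71475/277408 = 351808/336463 - 5368701675/138704 = -1806320674498693/46668763952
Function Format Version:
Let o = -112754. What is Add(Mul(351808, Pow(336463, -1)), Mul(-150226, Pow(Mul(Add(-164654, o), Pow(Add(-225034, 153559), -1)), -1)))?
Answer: Rational(-1806320674498693, 46668763952) ≈ -38705.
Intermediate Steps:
Add(Mul(351808, Pow(336463, -1)), Mul(-150226, Pow(Mul(Add(-164654, o), Pow(Add(-225034, 153559), -1)), -1))) = Add(Mul(351808, Pow(336463, -1)), Mul(-150226, Pow(Mul(Add(-164654, -112754), Pow(Add(-225034, 153559), -1)), -1))) = Add(Mul(351808, Rational(1, 336463)), Mul(-150226, Pow(Mul(-277408, Pow(-71475, -1)), -1))) = Add(Rational(351808, 336463), Mul(-150226, Pow(Mul(-277408, Rational(-1, 71475)), -1))) = Add(Rational(351808, 336463), Mul(-150226, Pow(Rational(277408, 71475), -1))) = Add(Rational(351808, 336463), Mul(-150226, Rational(71475, 277408))) = Add(Rational(351808, 336463), Rational(-5368701675, 138704)) = Rational(-1806320674498693, 46668763952)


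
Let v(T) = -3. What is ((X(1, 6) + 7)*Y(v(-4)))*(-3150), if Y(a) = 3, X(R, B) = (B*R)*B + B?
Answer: -463050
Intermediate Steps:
X(R, B) = B + R*B**2 (X(R, B) = R*B**2 + B = B + R*B**2)
((X(1, 6) + 7)*Y(v(-4)))*(-3150) = ((6*(1 + 6*1) + 7)*3)*(-3150) = ((6*(1 + 6) + 7)*3)*(-3150) = ((6*7 + 7)*3)*(-3150) = ((42 + 7)*3)*(-3150) = (49*3)*(-3150) = 147*(-3150) = -463050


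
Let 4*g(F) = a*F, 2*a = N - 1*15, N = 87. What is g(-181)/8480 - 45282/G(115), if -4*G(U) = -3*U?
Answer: -102435163/195040 ≈ -525.20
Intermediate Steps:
G(U) = 3*U/4 (G(U) = -(-3)*U/4 = 3*U/4)
a = 36 (a = (87 - 1*15)/2 = (87 - 15)/2 = (1/2)*72 = 36)
g(F) = 9*F (g(F) = (36*F)/4 = 9*F)
g(-181)/8480 - 45282/G(115) = (9*(-181))/8480 - 45282/((3/4)*115) = -1629*1/8480 - 45282/345/4 = -1629/8480 - 45282*4/345 = -1629/8480 - 60376/115 = -102435163/195040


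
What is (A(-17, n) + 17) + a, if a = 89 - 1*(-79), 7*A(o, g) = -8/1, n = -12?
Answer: 1287/7 ≈ 183.86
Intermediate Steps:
A(o, g) = -8/7 (A(o, g) = (-8/1)/7 = (-8*1)/7 = (1/7)*(-8) = -8/7)
a = 168 (a = 89 + 79 = 168)
(A(-17, n) + 17) + a = (-8/7 + 17) + 168 = 111/7 + 168 = 1287/7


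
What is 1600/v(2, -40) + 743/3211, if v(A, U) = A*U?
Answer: -63477/3211 ≈ -19.769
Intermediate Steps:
1600/v(2, -40) + 743/3211 = 1600/((2*(-40))) + 743/3211 = 1600/(-80) + 743*(1/3211) = 1600*(-1/80) + 743/3211 = -20 + 743/3211 = -63477/3211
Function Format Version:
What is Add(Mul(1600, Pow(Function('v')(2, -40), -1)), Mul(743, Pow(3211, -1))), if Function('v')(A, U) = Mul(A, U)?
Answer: Rational(-63477, 3211) ≈ -19.769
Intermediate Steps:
Add(Mul(1600, Pow(Function('v')(2, -40), -1)), Mul(743, Pow(3211, -1))) = Add(Mul(1600, Pow(Mul(2, -40), -1)), Mul(743, Pow(3211, -1))) = Add(Mul(1600, Pow(-80, -1)), Mul(743, Rational(1, 3211))) = Add(Mul(1600, Rational(-1, 80)), Rational(743, 3211)) = Add(-20, Rational(743, 3211)) = Rational(-63477, 3211)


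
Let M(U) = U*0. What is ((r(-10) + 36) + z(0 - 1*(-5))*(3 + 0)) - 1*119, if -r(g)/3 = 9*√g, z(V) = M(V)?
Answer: -83 - 27*I*√10 ≈ -83.0 - 85.381*I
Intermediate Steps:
M(U) = 0
z(V) = 0
r(g) = -27*√g
((r(-10) + 36) + z(0 - 1*(-5))*(3 + 0)) - 1*119 = ((-27*I*√10 + 36) + 0*(3 + 0)) - 1*119 = ((-27*I*√10 + 36) + 0*3) - 119 = ((-27*I*√10 + 36) + 0) - 119 = ((36 - 27*I*√10) + 0) - 119 = (36 - 27*I*√10) - 119 = -83 - 27*I*√10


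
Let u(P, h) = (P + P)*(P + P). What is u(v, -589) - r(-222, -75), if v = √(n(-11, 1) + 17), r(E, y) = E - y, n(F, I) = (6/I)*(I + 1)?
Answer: 263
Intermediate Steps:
n(F, I) = 6*(1 + I)/I (n(F, I) = (6/I)*(1 + I) = 6*(1 + I)/I)
v = √29 (v = √((6 + 6/1) + 17) = √((6 + 6*1) + 17) = √((6 + 6) + 17) = √(12 + 17) = √29 ≈ 5.3852)
u(P, h) = 4*P² (u(P, h) = (2*P)*(2*P) = 4*P²)
u(v, -589) - r(-222, -75) = 4*(√29)² - (-222 - 1*(-75)) = 4*29 - (-222 + 75) = 116 - 1*(-147) = 116 + 147 = 263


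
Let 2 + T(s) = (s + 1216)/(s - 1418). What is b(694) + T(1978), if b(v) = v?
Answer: 195357/280 ≈ 697.70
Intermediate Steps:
T(s) = -2 + (1216 + s)/(-1418 + s) (T(s) = -2 + (s + 1216)/(s - 1418) = -2 + (1216 + s)/(-1418 + s))
b(694) + T(1978) = 694 + (4052 - 1*1978)/(-1418 + 1978) = 694 + (4052 - 1978)/560 = 694 + (1/560)*2074 = 694 + 1037/280 = 195357/280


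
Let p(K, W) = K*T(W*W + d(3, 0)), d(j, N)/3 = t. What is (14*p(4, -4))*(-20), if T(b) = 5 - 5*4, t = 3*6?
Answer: 16800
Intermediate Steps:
t = 18
d(j, N) = 54 (d(j, N) = 3*18 = 54)
T(b) = -15 (T(b) = 5 - 20 = -15)
p(K, W) = -15*K (p(K, W) = K*(-15) = -15*K)
(14*p(4, -4))*(-20) = (14*(-15*4))*(-20) = (14*(-60))*(-20) = -840*(-20) = 16800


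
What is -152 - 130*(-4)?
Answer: 368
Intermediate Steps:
-152 - 130*(-4) = -152 + 520 = 368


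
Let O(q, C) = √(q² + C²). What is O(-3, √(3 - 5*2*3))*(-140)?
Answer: -420*I*√2 ≈ -593.97*I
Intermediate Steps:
O(q, C) = √(C² + q²)
O(-3, √(3 - 5*2*3))*(-140) = √((√(3 - 5*2*3))² + (-3)²)*(-140) = √((√(3 - 10*3))² + 9)*(-140) = √((√(3 - 30))² + 9)*(-140) = √((√(-27))² + 9)*(-140) = √((3*I*√3)² + 9)*(-140) = √(-27 + 9)*(-140) = √(-18)*(-140) = (3*I*√2)*(-140) = -420*I*√2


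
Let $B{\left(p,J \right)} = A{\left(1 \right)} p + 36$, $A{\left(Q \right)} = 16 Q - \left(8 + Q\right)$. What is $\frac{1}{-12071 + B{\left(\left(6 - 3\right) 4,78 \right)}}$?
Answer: $- \frac{1}{11951} \approx -8.3675 \cdot 10^{-5}$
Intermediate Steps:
$A{\left(Q \right)} = -8 + 15 Q$
$B{\left(p,J \right)} = 36 + 7 p$ ($B{\left(p,J \right)} = \left(-8 + 15 \cdot 1\right) p + 36 = \left(-8 + 15\right) p + 36 = 7 p + 36 = 36 + 7 p$)
$\frac{1}{-12071 + B{\left(\left(6 - 3\right) 4,78 \right)}} = \frac{1}{-12071 + \left(36 + 7 \left(6 - 3\right) 4\right)} = \frac{1}{-12071 + \left(36 + 7 \cdot 3 \cdot 4\right)} = \frac{1}{-12071 + \left(36 + 7 \cdot 12\right)} = \frac{1}{-12071 + \left(36 + 84\right)} = \frac{1}{-12071 + 120} = \frac{1}{-11951} = - \frac{1}{11951}$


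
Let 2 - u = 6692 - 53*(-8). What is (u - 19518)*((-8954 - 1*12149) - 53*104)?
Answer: 708810680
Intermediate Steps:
u = -7114 (u = 2 - (6692 - 53*(-8)) = 2 - (6692 - 1*(-424)) = 2 - (6692 + 424) = 2 - 1*7116 = 2 - 7116 = -7114)
(u - 19518)*((-8954 - 1*12149) - 53*104) = (-7114 - 19518)*((-8954 - 1*12149) - 53*104) = -26632*((-8954 - 12149) - 5512) = -26632*(-21103 - 5512) = -26632*(-26615) = 708810680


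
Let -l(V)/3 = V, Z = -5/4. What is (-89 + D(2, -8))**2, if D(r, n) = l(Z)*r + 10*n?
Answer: 104329/4 ≈ 26082.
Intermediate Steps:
Z = -5/4 (Z = -5*1/4 = -5/4 ≈ -1.2500)
l(V) = -3*V
D(r, n) = 10*n + 15*r/4 (D(r, n) = (-3*(-5/4))*r + 10*n = 15*r/4 + 10*n = 10*n + 15*r/4)
(-89 + D(2, -8))**2 = (-89 + (10*(-8) + (15/4)*2))**2 = (-89 + (-80 + 15/2))**2 = (-89 - 145/2)**2 = (-323/2)**2 = 104329/4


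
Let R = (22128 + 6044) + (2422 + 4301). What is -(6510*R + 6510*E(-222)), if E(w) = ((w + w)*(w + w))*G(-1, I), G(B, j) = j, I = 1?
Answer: -1510521810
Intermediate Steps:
R = 34895 (R = 28172 + 6723 = 34895)
E(w) = 4*w² (E(w) = ((w + w)*(w + w))*1 = ((2*w)*(2*w))*1 = (4*w²)*1 = 4*w²)
-(6510*R + 6510*E(-222)) = -6510/(1/(34895 + 4*(-222)²)) = -6510/(1/(34895 + 4*49284)) = -6510/(1/(34895 + 197136)) = -6510/(1/232031) = -6510/1/232031 = -6510*232031 = -1510521810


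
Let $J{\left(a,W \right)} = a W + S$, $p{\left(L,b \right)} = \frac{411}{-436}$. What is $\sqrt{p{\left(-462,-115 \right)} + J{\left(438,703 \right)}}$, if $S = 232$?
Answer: $\frac{\sqrt{14644285705}}{218} \approx 555.11$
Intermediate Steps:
$p{\left(L,b \right)} = - \frac{411}{436}$ ($p{\left(L,b \right)} = 411 \left(- \frac{1}{436}\right) = - \frac{411}{436}$)
$J{\left(a,W \right)} = 232 + W a$ ($J{\left(a,W \right)} = a W + 232 = W a + 232 = 232 + W a$)
$\sqrt{p{\left(-462,-115 \right)} + J{\left(438,703 \right)}} = \sqrt{- \frac{411}{436} + \left(232 + 703 \cdot 438\right)} = \sqrt{- \frac{411}{436} + \left(232 + 307914\right)} = \sqrt{- \frac{411}{436} + 308146} = \sqrt{\frac{134351245}{436}} = \frac{\sqrt{14644285705}}{218}$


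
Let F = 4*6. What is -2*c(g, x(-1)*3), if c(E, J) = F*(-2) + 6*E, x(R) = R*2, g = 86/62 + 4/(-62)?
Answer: 2484/31 ≈ 80.129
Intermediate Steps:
g = 41/31 (g = 86*(1/62) + 4*(-1/62) = 43/31 - 2/31 = 41/31 ≈ 1.3226)
F = 24
x(R) = 2*R
c(E, J) = -48 + 6*E (c(E, J) = 24*(-2) + 6*E = -48 + 6*E)
-2*c(g, x(-1)*3) = -2*(-48 + 6*(41/31)) = -2*(-48 + 246/31) = -2*(-1242/31) = 2484/31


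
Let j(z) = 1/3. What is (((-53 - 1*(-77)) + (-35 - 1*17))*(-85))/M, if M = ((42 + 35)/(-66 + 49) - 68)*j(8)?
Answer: -40460/411 ≈ -98.443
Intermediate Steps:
j(z) = ⅓
M = -411/17 (M = ((42 + 35)/(-66 + 49) - 68)*(⅓) = (77/(-17) - 68)*(⅓) = (77*(-1/17) - 68)*(⅓) = (-77/17 - 68)*(⅓) = -1233/17*⅓ = -411/17 ≈ -24.176)
(((-53 - 1*(-77)) + (-35 - 1*17))*(-85))/M = (((-53 - 1*(-77)) + (-35 - 1*17))*(-85))/(-411/17) = (((-53 + 77) + (-35 - 17))*(-85))*(-17/411) = ((24 - 52)*(-85))*(-17/411) = -28*(-85)*(-17/411) = 2380*(-17/411) = -40460/411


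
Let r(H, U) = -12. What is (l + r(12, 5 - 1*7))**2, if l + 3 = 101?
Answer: 7396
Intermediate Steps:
l = 98 (l = -3 + 101 = 98)
(l + r(12, 5 - 1*7))**2 = (98 - 12)**2 = 86**2 = 7396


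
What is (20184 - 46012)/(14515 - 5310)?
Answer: -25828/9205 ≈ -2.8059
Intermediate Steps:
(20184 - 46012)/(14515 - 5310) = -25828/9205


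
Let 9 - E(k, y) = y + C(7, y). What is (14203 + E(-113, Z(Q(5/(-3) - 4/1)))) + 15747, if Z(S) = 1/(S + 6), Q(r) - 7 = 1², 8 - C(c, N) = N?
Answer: 29951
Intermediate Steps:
C(c, N) = 8 - N
Q(r) = 8 (Q(r) = 7 + 1² = 7 + 1 = 8)
Z(S) = 1/(6 + S)
E(k, y) = 1 (E(k, y) = 9 - (y + (8 - y)) = 9 - 1*8 = 9 - 8 = 1)
(14203 + E(-113, Z(Q(5/(-3) - 4/1)))) + 15747 = (14203 + 1) + 15747 = 14204 + 15747 = 29951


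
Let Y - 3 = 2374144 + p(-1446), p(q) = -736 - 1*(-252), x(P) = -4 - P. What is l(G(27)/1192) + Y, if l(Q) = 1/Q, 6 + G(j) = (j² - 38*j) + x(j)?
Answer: 396401125/167 ≈ 2.3737e+6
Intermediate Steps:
p(q) = -484 (p(q) = -736 + 252 = -484)
G(j) = -10 + j² - 39*j (G(j) = -6 + ((j² - 38*j) + (-4 - j)) = -6 + (-4 + j² - 39*j) = -10 + j² - 39*j)
Y = 2373663 (Y = 3 + (2374144 - 484) = 3 + 2373660 = 2373663)
l(G(27)/1192) + Y = 1/((-10 + 27² - 39*27)/1192) + 2373663 = 1/((-10 + 729 - 1053)*(1/1192)) + 2373663 = 1/(-334*1/1192) + 2373663 = 1/(-167/596) + 2373663 = -596/167 + 2373663 = 396401125/167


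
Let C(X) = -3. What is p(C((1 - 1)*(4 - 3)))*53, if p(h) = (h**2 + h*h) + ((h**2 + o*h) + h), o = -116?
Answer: 19716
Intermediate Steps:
p(h) = -115*h + 3*h**2 (p(h) = (h**2 + h*h) + ((h**2 - 116*h) + h) = (h**2 + h**2) + (h**2 - 115*h) = 2*h**2 + (h**2 - 115*h) = -115*h + 3*h**2)
p(C((1 - 1)*(4 - 3)))*53 = -3*(-115 + 3*(-3))*53 = -3*(-115 - 9)*53 = -3*(-124)*53 = 372*53 = 19716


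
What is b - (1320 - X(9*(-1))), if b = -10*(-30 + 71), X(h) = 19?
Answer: -1711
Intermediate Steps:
b = -410 (b = -10*41 = -410)
b - (1320 - X(9*(-1))) = -410 - (1320 - 1*19) = -410 - (1320 - 19) = -410 - 1*1301 = -410 - 1301 = -1711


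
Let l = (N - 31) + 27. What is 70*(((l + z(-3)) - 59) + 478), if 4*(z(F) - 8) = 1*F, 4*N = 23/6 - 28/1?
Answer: 349615/12 ≈ 29135.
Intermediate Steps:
N = -145/24 (N = (23/6 - 28/1)/4 = (23*(1/6) - 28*1)/4 = (23/6 - 28)/4 = (1/4)*(-145/6) = -145/24 ≈ -6.0417)
l = -241/24 (l = (-145/24 - 31) + 27 = -889/24 + 27 = -241/24 ≈ -10.042)
z(F) = 8 + F/4 (z(F) = 8 + (1*F)/4 = 8 + F/4)
70*(((l + z(-3)) - 59) + 478) = 70*(((-241/24 + (8 + (1/4)*(-3))) - 59) + 478) = 70*(((-241/24 + (8 - 3/4)) - 59) + 478) = 70*(((-241/24 + 29/4) - 59) + 478) = 70*((-67/24 - 59) + 478) = 70*(-1483/24 + 478) = 70*(9989/24) = 349615/12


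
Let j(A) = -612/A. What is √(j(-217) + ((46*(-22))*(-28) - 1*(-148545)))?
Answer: √8329282213/217 ≈ 420.58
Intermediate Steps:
√(j(-217) + ((46*(-22))*(-28) - 1*(-148545))) = √(-612/(-217) + ((46*(-22))*(-28) - 1*(-148545))) = √(-612*(-1/217) + (-1012*(-28) + 148545)) = √(612/217 + (28336 + 148545)) = √(612/217 + 176881) = √(38383789/217) = √8329282213/217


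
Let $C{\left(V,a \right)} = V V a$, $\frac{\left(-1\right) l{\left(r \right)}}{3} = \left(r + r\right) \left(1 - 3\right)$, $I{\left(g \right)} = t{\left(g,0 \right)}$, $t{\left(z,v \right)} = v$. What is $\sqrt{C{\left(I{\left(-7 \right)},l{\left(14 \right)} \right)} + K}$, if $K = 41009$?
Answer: $\sqrt{41009} \approx 202.51$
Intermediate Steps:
$I{\left(g \right)} = 0$
$l{\left(r \right)} = 12 r$ ($l{\left(r \right)} = - 3 \left(r + r\right) \left(1 - 3\right) = - 3 \cdot 2 r \left(-2\right) = - 3 \left(- 4 r\right) = 12 r$)
$C{\left(V,a \right)} = a V^{2}$ ($C{\left(V,a \right)} = V^{2} a = a V^{2}$)
$\sqrt{C{\left(I{\left(-7 \right)},l{\left(14 \right)} \right)} + K} = \sqrt{12 \cdot 14 \cdot 0^{2} + 41009} = \sqrt{168 \cdot 0 + 41009} = \sqrt{0 + 41009} = \sqrt{41009}$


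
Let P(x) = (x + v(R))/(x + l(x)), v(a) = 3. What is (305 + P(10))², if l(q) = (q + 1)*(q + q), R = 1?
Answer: 4922846569/52900 ≈ 93060.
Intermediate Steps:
l(q) = 2*q*(1 + q) (l(q) = (1 + q)*(2*q) = 2*q*(1 + q))
P(x) = (3 + x)/(x + 2*x*(1 + x)) (P(x) = (x + 3)/(x + 2*x*(1 + x)) = (3 + x)/(x + 2*x*(1 + x)))
(305 + P(10))² = (305 + (3 + 10)/(10*(3 + 2*10)))² = (305 + (⅒)*13/(3 + 20))² = (305 + (⅒)*13/23)² = (305 + (⅒)*(1/23)*13)² = (305 + 13/230)² = (70163/230)² = 4922846569/52900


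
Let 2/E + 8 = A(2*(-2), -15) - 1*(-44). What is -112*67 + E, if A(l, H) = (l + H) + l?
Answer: -97550/13 ≈ -7503.8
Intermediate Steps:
A(l, H) = H + 2*l (A(l, H) = (H + l) + l = H + 2*l)
E = 2/13 (E = 2/(-8 + ((-15 + 2*(2*(-2))) - 1*(-44))) = 2/(-8 + ((-15 + 2*(-4)) + 44)) = 2/(-8 + ((-15 - 8) + 44)) = 2/(-8 + (-23 + 44)) = 2/(-8 + 21) = 2/13 ≈ 0.15385)
-112*67 + E = -112*67 + 2/13 = -7504 + 2/13 = -97550/13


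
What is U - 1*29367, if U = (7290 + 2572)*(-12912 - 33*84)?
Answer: -154704975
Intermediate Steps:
U = -154675608 (U = 9862*(-12912 - 2772) = 9862*(-15684) = -154675608)
U - 1*29367 = -154675608 - 1*29367 = -154675608 - 29367 = -154704975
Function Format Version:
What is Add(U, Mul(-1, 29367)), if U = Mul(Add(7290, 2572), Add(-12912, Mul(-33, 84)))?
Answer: -154704975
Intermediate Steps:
U = -154675608 (U = Mul(9862, Add(-12912, -2772)) = Mul(9862, -15684) = -154675608)
Add(U, Mul(-1, 29367)) = Add(-154675608, Mul(-1, 29367)) = Add(-154675608, -29367) = -154704975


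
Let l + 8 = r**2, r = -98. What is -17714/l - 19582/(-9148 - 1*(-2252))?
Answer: 8219141/8271752 ≈ 0.99364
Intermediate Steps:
l = 9596 (l = -8 + (-98)**2 = -8 + 9604 = 9596)
-17714/l - 19582/(-9148 - 1*(-2252)) = -17714/9596 - 19582/(-9148 - 1*(-2252)) = -17714*1/9596 - 19582/(-9148 + 2252) = -8857/4798 - 19582/(-6896) = -8857/4798 - 19582*(-1/6896) = -8857/4798 + 9791/3448 = 8219141/8271752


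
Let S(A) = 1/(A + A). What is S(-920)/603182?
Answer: -1/1109854880 ≈ -9.0102e-10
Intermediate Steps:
S(A) = 1/(2*A)
S(-920)/603182 = ((1/2)/(-920))/603182 = ((1/2)*(-1/920))*(1/603182) = -1/1840*1/603182 = -1/1109854880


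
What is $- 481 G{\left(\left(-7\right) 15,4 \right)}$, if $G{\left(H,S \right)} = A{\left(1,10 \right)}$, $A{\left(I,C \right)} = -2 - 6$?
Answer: $3848$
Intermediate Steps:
$A{\left(I,C \right)} = -8$ ($A{\left(I,C \right)} = -2 - 6 = -8$)
$G{\left(H,S \right)} = -8$
$- 481 G{\left(\left(-7\right) 15,4 \right)} = \left(-481\right) \left(-8\right) = 3848$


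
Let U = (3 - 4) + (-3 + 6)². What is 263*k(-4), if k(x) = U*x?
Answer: -8416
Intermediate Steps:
U = 8 (U = -1 + 3² = -1 + 9 = 8)
k(x) = 8*x
263*k(-4) = 263*(8*(-4)) = 263*(-32) = -8416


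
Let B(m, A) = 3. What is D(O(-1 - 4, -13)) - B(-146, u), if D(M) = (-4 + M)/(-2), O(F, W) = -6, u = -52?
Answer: 2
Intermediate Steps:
D(M) = 2 - M/2 (D(M) = (-4 + M)*(-½) = 2 - M/2)
D(O(-1 - 4, -13)) - B(-146, u) = (2 - ½*(-6)) - 1*3 = (2 + 3) - 3 = 5 - 3 = 2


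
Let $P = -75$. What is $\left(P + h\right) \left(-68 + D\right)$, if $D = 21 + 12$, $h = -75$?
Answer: $5250$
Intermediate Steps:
$D = 33$
$\left(P + h\right) \left(-68 + D\right) = \left(-75 - 75\right) \left(-68 + 33\right) = \left(-150\right) \left(-35\right) = 5250$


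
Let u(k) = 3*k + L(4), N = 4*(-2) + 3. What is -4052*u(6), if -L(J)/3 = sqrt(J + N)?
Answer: -72936 + 12156*I ≈ -72936.0 + 12156.0*I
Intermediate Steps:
N = -5 (N = -8 + 3 = -5)
L(J) = -3*sqrt(-5 + J) (L(J) = -3*sqrt(J - 5) = -3*sqrt(-5 + J))
u(k) = -3*I + 3*k (u(k) = 3*k - 3*sqrt(-5 + 4) = 3*k - 3*I = -3*I + 3*k)
-4052*u(6) = -4052*(-3*I + 3*6) = -4052*(-3*I + 18) = -4052*(18 - 3*I) = -72936 + 12156*I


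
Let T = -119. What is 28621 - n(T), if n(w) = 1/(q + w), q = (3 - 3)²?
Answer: 3405900/119 ≈ 28621.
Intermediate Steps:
q = 0 (q = 0² = 0)
n(w) = 1/w (n(w) = 1/(0 + w) = 1/w)
28621 - n(T) = 28621 - 1/(-119) = 28621 - 1*(-1/119) = 28621 + 1/119 = 3405900/119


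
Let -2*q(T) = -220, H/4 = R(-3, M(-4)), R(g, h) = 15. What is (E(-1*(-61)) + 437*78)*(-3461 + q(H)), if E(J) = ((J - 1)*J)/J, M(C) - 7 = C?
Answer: -114423246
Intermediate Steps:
M(C) = 7 + C
H = 60 (H = 4*15 = 60)
q(T) = 110 (q(T) = -½*(-220) = 110)
E(J) = -1 + J (E(J) = ((-1 + J)*J)/J = (J*(-1 + J))/J = -1 + J)
(E(-1*(-61)) + 437*78)*(-3461 + q(H)) = ((-1 - 1*(-61)) + 437*78)*(-3461 + 110) = ((-1 + 61) + 34086)*(-3351) = (60 + 34086)*(-3351) = 34146*(-3351) = -114423246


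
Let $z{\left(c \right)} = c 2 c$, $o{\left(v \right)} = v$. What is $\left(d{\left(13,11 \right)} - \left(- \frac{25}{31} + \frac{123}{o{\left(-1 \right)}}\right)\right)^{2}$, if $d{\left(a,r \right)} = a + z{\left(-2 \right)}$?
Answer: $\frac{20151121}{961} \approx 20969.0$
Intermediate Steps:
$z{\left(c \right)} = 2 c^{2}$ ($z{\left(c \right)} = 2 c c = 2 c^{2}$)
$d{\left(a,r \right)} = 8 + a$ ($d{\left(a,r \right)} = a + 2 \left(-2\right)^{2} = a + 2 \cdot 4 = a + 8 = 8 + a$)
$\left(d{\left(13,11 \right)} - \left(- \frac{25}{31} + \frac{123}{o{\left(-1 \right)}}\right)\right)^{2} = \left(\left(8 + 13\right) - \left(-123 - \frac{25}{31}\right)\right)^{2} = \left(21 - - \frac{3838}{31}\right)^{2} = \left(21 + \left(123 + \frac{25}{31}\right)\right)^{2} = \left(21 + \frac{3838}{31}\right)^{2} = \left(\frac{4489}{31}\right)^{2} = \frac{20151121}{961}$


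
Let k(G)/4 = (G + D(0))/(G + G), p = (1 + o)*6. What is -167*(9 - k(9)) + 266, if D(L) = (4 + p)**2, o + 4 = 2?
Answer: -6791/9 ≈ -754.56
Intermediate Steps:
o = -2 (o = -4 + 2 = -2)
p = -6 (p = (1 - 2)*6 = -1*6 = -6)
D(L) = 4 (D(L) = (4 - 6)**2 = (-2)**2 = 4)
k(G) = 2*(4 + G)/G (k(G) = 4*((G + 4)/(G + G)) = 4*((4 + G)/((2*G))) = 4*((4 + G)*(1/(2*G))) = 4*((4 + G)/(2*G)) = 2*(4 + G)/G)
-167*(9 - k(9)) + 266 = -167*(9 - (2 + 8/9)) + 266 = -167*(9 - 1*26/9) + 266 = -167*(9 - 26/9) + 266 = -167*55/9 + 266 = -9185/9 + 266 = -6791/9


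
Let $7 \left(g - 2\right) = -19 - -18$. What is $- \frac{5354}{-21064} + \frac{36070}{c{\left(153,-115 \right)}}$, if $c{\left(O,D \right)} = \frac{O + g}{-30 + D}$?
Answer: $- \frac{96396169183}{2854172} \approx -33774.0$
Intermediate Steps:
$g = \frac{13}{7}$ ($g = 2 + \frac{-19 - -18}{7} = 2 + \frac{-19 + 18}{7} = 2 + \frac{1}{7} \left(-1\right) = 2 - \frac{1}{7} = \frac{13}{7} \approx 1.8571$)
$c{\left(O,D \right)} = \frac{\frac{13}{7} + O}{-30 + D}$ ($c{\left(O,D \right)} = \frac{O + \frac{13}{7}}{-30 + D} = \frac{\frac{13}{7} + O}{-30 + D}$)
$- \frac{5354}{-21064} + \frac{36070}{c{\left(153,-115 \right)}} = - \frac{5354}{-21064} + \frac{36070}{\frac{1}{-30 - 115} \left(\frac{13}{7} + 153\right)} = \left(-5354\right) \left(- \frac{1}{21064}\right) + \frac{36070}{\frac{1}{-145} \cdot \frac{1084}{7}} = \frac{2677}{10532} + \frac{36070}{\left(- \frac{1}{145}\right) \frac{1084}{7}} = \frac{2677}{10532} + \frac{36070}{- \frac{1084}{1015}} = \frac{2677}{10532} + 36070 \left(- \frac{1015}{1084}\right) = \frac{2677}{10532} - \frac{18305525}{542} = - \frac{96396169183}{2854172}$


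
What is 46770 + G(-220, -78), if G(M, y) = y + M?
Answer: 46472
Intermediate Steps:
G(M, y) = M + y
46770 + G(-220, -78) = 46770 + (-220 - 78) = 46770 - 298 = 46472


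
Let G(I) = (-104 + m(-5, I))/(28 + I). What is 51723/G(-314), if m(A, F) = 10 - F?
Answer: -672399/10 ≈ -67240.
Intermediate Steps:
G(I) = (-94 - I)/(28 + I) (G(I) = (-104 + (10 - I))/(28 + I) = (-94 - I)/(28 + I))
51723/G(-314) = 51723/(((-94 - 1*(-314))/(28 - 314))) = 51723/(((-94 + 314)/(-286))) = 51723/((-1/286*220)) = 51723/(-10/13) = 51723*(-13/10) = -672399/10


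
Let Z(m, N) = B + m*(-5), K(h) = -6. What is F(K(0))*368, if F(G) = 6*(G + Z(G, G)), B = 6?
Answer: 66240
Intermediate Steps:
Z(m, N) = 6 - 5*m (Z(m, N) = 6 + m*(-5) = 6 - 5*m)
F(G) = 36 - 24*G (F(G) = 6*(G + (6 - 5*G)) = 6*(6 - 4*G) = 36 - 24*G)
F(K(0))*368 = (36 - 24*(-6))*368 = (36 + 144)*368 = 180*368 = 66240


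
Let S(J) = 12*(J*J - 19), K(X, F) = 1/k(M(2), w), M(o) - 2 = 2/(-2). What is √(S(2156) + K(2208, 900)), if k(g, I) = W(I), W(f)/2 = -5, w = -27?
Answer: √5577980390/10 ≈ 7468.6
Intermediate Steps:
M(o) = 1 (M(o) = 2 + 2/(-2) = 2 + 2*(-½) = 2 - 1 = 1)
W(f) = -10 (W(f) = 2*(-5) = -10)
k(g, I) = -10
K(X, F) = -⅒ (K(X, F) = 1/(-10) = -⅒)
S(J) = -228 + 12*J² (S(J) = 12*(J² - 19) = 12*(-19 + J²) = -228 + 12*J²)
√(S(2156) + K(2208, 900)) = √((-228 + 12*2156²) - ⅒) = √((-228 + 12*4648336) - ⅒) = √((-228 + 55780032) - ⅒) = √(55779804 - ⅒) = √(557798039/10) = √5577980390/10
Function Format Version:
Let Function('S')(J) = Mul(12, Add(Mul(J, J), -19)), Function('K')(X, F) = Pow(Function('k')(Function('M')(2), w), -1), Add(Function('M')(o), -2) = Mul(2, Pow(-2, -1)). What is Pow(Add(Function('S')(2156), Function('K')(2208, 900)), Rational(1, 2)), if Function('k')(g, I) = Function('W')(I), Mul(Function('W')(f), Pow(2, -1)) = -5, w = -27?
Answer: Mul(Rational(1, 10), Pow(5577980390, Rational(1, 2))) ≈ 7468.6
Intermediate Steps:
Function('M')(o) = 1 (Function('M')(o) = Add(2, Mul(2, Pow(-2, -1))) = Add(2, Mul(2, Rational(-1, 2))) = Add(2, -1) = 1)
Function('W')(f) = -10 (Function('W')(f) = Mul(2, -5) = -10)
Function('k')(g, I) = -10
Function('K')(X, F) = Rational(-1, 10) (Function('K')(X, F) = Pow(-10, -1) = Rational(-1, 10))
Function('S')(J) = Add(-228, Mul(12, Pow(J, 2))) (Function('S')(J) = Mul(12, Add(Pow(J, 2), -19)) = Mul(12, Add(-19, Pow(J, 2))) = Add(-228, Mul(12, Pow(J, 2))))
Pow(Add(Function('S')(2156), Function('K')(2208, 900)), Rational(1, 2)) = Pow(Add(Add(-228, Mul(12, Pow(2156, 2))), Rational(-1, 10)), Rational(1, 2)) = Pow(Add(Add(-228, Mul(12, 4648336)), Rational(-1, 10)), Rational(1, 2)) = Pow(Add(Add(-228, 55780032), Rational(-1, 10)), Rational(1, 2)) = Pow(Add(55779804, Rational(-1, 10)), Rational(1, 2)) = Pow(Rational(557798039, 10), Rational(1, 2)) = Mul(Rational(1, 10), Pow(5577980390, Rational(1, 2)))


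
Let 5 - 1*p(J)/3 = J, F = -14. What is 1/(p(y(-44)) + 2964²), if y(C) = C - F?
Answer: 1/8785401 ≈ 1.1383e-7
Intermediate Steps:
y(C) = 14 + C (y(C) = C - 1*(-14) = C + 14 = 14 + C)
p(J) = 15 - 3*J
1/(p(y(-44)) + 2964²) = 1/((15 - 3*(14 - 44)) + 2964²) = 1/((15 - 3*(-30)) + 8785296) = 1/((15 + 90) + 8785296) = 1/(105 + 8785296) = 1/8785401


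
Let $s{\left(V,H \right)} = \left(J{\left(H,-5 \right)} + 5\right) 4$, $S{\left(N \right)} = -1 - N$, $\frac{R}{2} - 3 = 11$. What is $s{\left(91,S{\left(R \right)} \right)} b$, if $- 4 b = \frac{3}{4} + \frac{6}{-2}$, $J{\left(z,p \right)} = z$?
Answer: $-54$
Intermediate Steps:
$b = \frac{9}{16}$ ($b = - \frac{\frac{3}{4} + \frac{6}{-2}}{4} = - \frac{3 \cdot \frac{1}{4} + 6 \left(- \frac{1}{2}\right)}{4} = - \frac{\frac{3}{4} - 3}{4} = \left(- \frac{1}{4}\right) \left(- \frac{9}{4}\right) = \frac{9}{16} \approx 0.5625$)
$R = 28$ ($R = 6 + 2 \cdot 11 = 6 + 22 = 28$)
$s{\left(V,H \right)} = 20 + 4 H$ ($s{\left(V,H \right)} = \left(H + 5\right) 4 = \left(5 + H\right) 4 = 20 + 4 H$)
$s{\left(91,S{\left(R \right)} \right)} b = \left(20 + 4 \left(-1 - 28\right)\right) \frac{9}{16} = \left(20 + 4 \left(-29\right)\right) \frac{9}{16} = \left(20 - 116\right) \frac{9}{16} = \left(-96\right) \frac{9}{16} = -54$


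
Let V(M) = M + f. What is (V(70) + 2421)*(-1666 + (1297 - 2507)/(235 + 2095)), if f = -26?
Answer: -957157035/233 ≈ -4.1080e+6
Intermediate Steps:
V(M) = -26 + M (V(M) = M - 26 = -26 + M)
(V(70) + 2421)*(-1666 + (1297 - 2507)/(235 + 2095)) = ((-26 + 70) + 2421)*(-1666 + (1297 - 2507)/(235 + 2095)) = (44 + 2421)*(-1666 - 1210/2330) = 2465*(-1666 - 1210*1/2330) = 2465*(-1666 - 121/233) = 2465*(-388299/233) = -957157035/233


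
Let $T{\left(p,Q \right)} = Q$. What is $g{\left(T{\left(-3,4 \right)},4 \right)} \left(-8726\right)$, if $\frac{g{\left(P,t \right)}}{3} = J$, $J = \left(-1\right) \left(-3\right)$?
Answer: $-78534$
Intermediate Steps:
$J = 3$
$g{\left(P,t \right)} = 9$ ($g{\left(P,t \right)} = 3 \cdot 3 = 9$)
$g{\left(T{\left(-3,4 \right)},4 \right)} \left(-8726\right) = 9 \left(-8726\right) = -78534$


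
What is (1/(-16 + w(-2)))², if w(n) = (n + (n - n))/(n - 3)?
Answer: 25/6084 ≈ 0.0041091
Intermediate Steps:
w(n) = n/(-3 + n) (w(n) = (n + 0)/(-3 + n) = n/(-3 + n))
(1/(-16 + w(-2)))² = (1/(-16 - 2/(-3 - 2)))² = (1/(-16 - 2/(-5)))² = (1/(-16 - 2*(-⅕)))² = (1/(-16 + ⅖))² = (1/(-78/5))² = (-5/78)² = 25/6084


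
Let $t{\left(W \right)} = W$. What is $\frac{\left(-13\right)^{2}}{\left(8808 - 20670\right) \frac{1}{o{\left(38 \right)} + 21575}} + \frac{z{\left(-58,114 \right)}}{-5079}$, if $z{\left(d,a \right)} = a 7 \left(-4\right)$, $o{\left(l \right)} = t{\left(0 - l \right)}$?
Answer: $- \frac{683275629}{2231374} \approx -306.21$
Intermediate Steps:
$o{\left(l \right)} = - l$ ($o{\left(l \right)} = 0 - l = - l$)
$z{\left(d,a \right)} = - 28 a$ ($z{\left(d,a \right)} = 7 a \left(-4\right) = - 28 a$)
$\frac{\left(-13\right)^{2}}{\left(8808 - 20670\right) \frac{1}{o{\left(38 \right)} + 21575}} + \frac{z{\left(-58,114 \right)}}{-5079} = \frac{\left(-13\right)^{2}}{\left(8808 - 20670\right) \frac{1}{\left(-1\right) 38 + 21575}} + \frac{\left(-28\right) 114}{-5079} = \frac{169}{\left(-11862\right) \frac{1}{-38 + 21575}} - - \frac{1064}{1693} = \frac{169}{\left(-11862\right) \frac{1}{21537}} + \frac{1064}{1693} = \frac{169}{- \frac{1318}{2393}} + \frac{1064}{1693} = 169 \left(- \frac{2393}{1318}\right) + \frac{1064}{1693} = - \frac{404417}{1318} + \frac{1064}{1693} = - \frac{683275629}{2231374}$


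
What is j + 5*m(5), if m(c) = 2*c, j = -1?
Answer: 49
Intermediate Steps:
j + 5*m(5) = -1 + 5*(2*5) = -1 + 5*10 = -1 + 50 = 49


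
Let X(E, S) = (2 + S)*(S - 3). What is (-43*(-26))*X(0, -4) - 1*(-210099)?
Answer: 225751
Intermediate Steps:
X(E, S) = (-3 + S)*(2 + S) (X(E, S) = (2 + S)*(-3 + S) = (-3 + S)*(2 + S))
(-43*(-26))*X(0, -4) - 1*(-210099) = (-43*(-26))*(-6 + (-4)² - 1*(-4)) - 1*(-210099) = 1118*(-6 + 16 + 4) + 210099 = 1118*14 + 210099 = 15652 + 210099 = 225751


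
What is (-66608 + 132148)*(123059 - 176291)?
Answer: -3488825280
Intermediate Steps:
(-66608 + 132148)*(123059 - 176291) = 65540*(-53232) = -3488825280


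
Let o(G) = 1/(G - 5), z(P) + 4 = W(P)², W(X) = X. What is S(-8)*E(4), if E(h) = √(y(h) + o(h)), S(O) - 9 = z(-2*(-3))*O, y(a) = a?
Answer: -247*√3 ≈ -427.82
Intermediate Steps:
z(P) = -4 + P²
o(G) = 1/(-5 + G)
S(O) = 9 + 32*O (S(O) = 9 + (-4 + (-2*(-3))²)*O = 9 + (-4 + 6²)*O = 9 + (-4 + 36)*O = 9 + 32*O)
E(h) = √(h + 1/(-5 + h))
S(-8)*E(4) = (9 + 32*(-8))*√((1 + 4*(-5 + 4))/(-5 + 4)) = (9 - 256)*√((1 + 4*(-1))/(-1)) = -247*√3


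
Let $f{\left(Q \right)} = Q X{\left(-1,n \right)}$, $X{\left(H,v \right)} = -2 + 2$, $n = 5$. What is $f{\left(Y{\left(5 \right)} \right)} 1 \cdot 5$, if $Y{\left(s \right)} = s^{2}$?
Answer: $0$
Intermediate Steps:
$X{\left(H,v \right)} = 0$
$f{\left(Q \right)} = 0$ ($f{\left(Q \right)} = Q 0 = 0$)
$f{\left(Y{\left(5 \right)} \right)} 1 \cdot 5 = 0 \cdot 1 \cdot 5 = 0 \cdot 5 = 0$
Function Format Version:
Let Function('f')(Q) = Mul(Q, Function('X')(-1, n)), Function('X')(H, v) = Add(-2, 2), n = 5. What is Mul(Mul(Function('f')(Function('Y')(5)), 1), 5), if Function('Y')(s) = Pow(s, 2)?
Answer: 0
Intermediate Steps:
Function('X')(H, v) = 0
Function('f')(Q) = 0 (Function('f')(Q) = Mul(Q, 0) = 0)
Mul(Mul(Function('f')(Function('Y')(5)), 1), 5) = Mul(Mul(0, 1), 5) = Mul(0, 5) = 0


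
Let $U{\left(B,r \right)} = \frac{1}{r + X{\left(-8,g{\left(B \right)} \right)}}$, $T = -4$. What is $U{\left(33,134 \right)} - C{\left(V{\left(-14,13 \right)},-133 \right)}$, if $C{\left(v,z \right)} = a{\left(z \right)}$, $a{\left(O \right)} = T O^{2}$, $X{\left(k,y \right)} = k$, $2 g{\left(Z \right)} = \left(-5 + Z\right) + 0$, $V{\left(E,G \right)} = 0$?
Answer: $\frac{8915257}{126} \approx 70756.0$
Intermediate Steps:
$g{\left(Z \right)} = - \frac{5}{2} + \frac{Z}{2}$ ($g{\left(Z \right)} = \frac{\left(-5 + Z\right) + 0}{2} = \frac{-5 + Z}{2} = - \frac{5}{2} + \frac{Z}{2}$)
$U{\left(B,r \right)} = \frac{1}{-8 + r}$ ($U{\left(B,r \right)} = \frac{1}{r - 8} = \frac{1}{-8 + r}$)
$a{\left(O \right)} = - 4 O^{2}$
$C{\left(v,z \right)} = - 4 z^{2}$
$U{\left(33,134 \right)} - C{\left(V{\left(-14,13 \right)},-133 \right)} = \frac{1}{-8 + 134} - - 4 \left(-133\right)^{2} = \frac{1}{126} - \left(-4\right) 17689 = \frac{1}{126} - -70756 = \frac{1}{126} + 70756 = \frac{8915257}{126}$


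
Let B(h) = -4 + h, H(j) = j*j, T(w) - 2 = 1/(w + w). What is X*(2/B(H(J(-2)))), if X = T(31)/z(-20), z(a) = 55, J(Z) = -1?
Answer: -25/1023 ≈ -0.024438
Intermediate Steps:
T(w) = 2 + 1/(2*w) (T(w) = 2 + 1/(w + w) = 2 + 1/(2*w))
H(j) = j²
X = 25/682 (X = (2 + (½)/31)/55 = (2 + (½)*(1/31))*(1/55) = (2 + 1/62)*(1/55) = (125/62)*(1/55) = 25/682 ≈ 0.036657)
X*(2/B(H(J(-2)))) = 25*(2/(-4 + (-1)²))/682 = 25*(2/(-4 + 1))/682 = 25*(2/(-3))/682 = 25*(2*(-⅓))/682 = (25/682)*(-⅔) = -25/1023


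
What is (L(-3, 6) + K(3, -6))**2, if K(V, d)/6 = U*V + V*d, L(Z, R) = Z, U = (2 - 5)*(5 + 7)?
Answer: 576081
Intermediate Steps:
U = -36 (U = -3*12 = -36)
K(V, d) = -216*V + 6*V*d (K(V, d) = 6*(-36*V + V*d) = -216*V + 6*V*d)
(L(-3, 6) + K(3, -6))**2 = (-3 + 6*3*(-36 - 6))**2 = (-3 + 6*3*(-42))**2 = (-3 - 756)**2 = (-759)**2 = 576081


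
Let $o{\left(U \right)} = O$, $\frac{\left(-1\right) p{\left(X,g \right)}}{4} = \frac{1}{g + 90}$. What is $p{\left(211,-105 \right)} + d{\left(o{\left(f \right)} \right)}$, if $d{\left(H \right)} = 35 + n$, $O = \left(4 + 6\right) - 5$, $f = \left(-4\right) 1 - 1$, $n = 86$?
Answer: $\frac{1819}{15} \approx 121.27$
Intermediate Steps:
$p{\left(X,g \right)} = - \frac{4}{90 + g}$ ($p{\left(X,g \right)} = - \frac{4}{g + 90} = - \frac{4}{90 + g}$)
$f = -5$ ($f = -4 - 1 = -5$)
$O = 5$ ($O = 10 - 5 = 5$)
$o{\left(U \right)} = 5$
$d{\left(H \right)} = 121$ ($d{\left(H \right)} = 35 + 86 = 121$)
$p{\left(211,-105 \right)} + d{\left(o{\left(f \right)} \right)} = - \frac{4}{90 - 105} + 121 = - \frac{4}{-15} + 121 = \left(-4\right) \left(- \frac{1}{15}\right) + 121 = \frac{4}{15} + 121 = \frac{1819}{15}$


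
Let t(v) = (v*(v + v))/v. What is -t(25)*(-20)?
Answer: 1000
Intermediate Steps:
t(v) = 2*v (t(v) = (v*(2*v))/v = (2*v²)/v = 2*v)
-t(25)*(-20) = -2*25*(-20) = -50*(-20) = -1*(-1000) = 1000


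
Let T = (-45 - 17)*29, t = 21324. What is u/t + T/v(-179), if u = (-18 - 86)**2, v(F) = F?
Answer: 10069154/954249 ≈ 10.552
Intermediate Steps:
T = -1798 (T = -62*29 = -1798)
u = 10816 (u = (-104)**2 = 10816)
u/t + T/v(-179) = 10816/21324 - 1798/(-179) = 10816*(1/21324) - 1798*(-1/179) = 2704/5331 + 1798/179 = 10069154/954249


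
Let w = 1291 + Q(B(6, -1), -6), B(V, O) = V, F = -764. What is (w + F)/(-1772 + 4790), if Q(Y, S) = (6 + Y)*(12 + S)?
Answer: 599/3018 ≈ 0.19848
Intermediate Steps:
w = 1363 (w = 1291 + (72 + 6*(-6) + 12*6 - 6*6) = 1291 + (72 - 36 + 72 - 36) = 1291 + 72 = 1363)
(w + F)/(-1772 + 4790) = (1363 - 764)/(-1772 + 4790) = 599/3018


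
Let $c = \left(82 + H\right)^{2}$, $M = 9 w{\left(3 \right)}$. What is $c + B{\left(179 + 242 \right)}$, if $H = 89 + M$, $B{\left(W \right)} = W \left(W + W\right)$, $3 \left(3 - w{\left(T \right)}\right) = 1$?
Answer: $392507$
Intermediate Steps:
$w{\left(T \right)} = \frac{8}{3}$ ($w{\left(T \right)} = 3 - \frac{1}{3} = \frac{8}{3}$)
$M = 24$ ($M = 9 \cdot \frac{8}{3} = 24$)
$B{\left(W \right)} = 2 W^{2}$ ($B{\left(W \right)} = W 2 W = 2 W^{2}$)
$H = 113$ ($H = 89 + 24 = 113$)
$c = 38025$ ($c = \left(82 + 113\right)^{2} = 195^{2} = 38025$)
$c + B{\left(179 + 242 \right)} = 38025 + 2 \left(179 + 242\right)^{2} = 38025 + 2 \cdot 421^{2} = 38025 + 2 \cdot 177241 = 38025 + 354482 = 392507$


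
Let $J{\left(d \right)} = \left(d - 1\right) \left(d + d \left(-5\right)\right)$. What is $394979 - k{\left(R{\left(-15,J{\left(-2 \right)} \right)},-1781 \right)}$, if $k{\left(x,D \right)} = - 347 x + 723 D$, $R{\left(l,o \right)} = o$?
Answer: $1674314$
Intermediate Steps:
$J{\left(d \right)} = - 4 d \left(-1 + d\right)$ ($J{\left(d \right)} = \left(-1 + d\right) \left(d - 5 d\right) = \left(-1 + d\right) \left(- 4 d\right) = - 4 d \left(-1 + d\right)$)
$394979 - k{\left(R{\left(-15,J{\left(-2 \right)} \right)},-1781 \right)} = 394979 - \left(- 347 \cdot 4 \left(-2\right) \left(1 - -2\right) + 723 \left(-1781\right)\right) = 394979 - \left(- 347 \cdot 4 \left(-2\right) \left(1 + 2\right) - 1287663\right) = 394979 - \left(- 347 \cdot 4 \left(-2\right) 3 - 1287663\right) = 394979 - \left(\left(-347\right) \left(-24\right) - 1287663\right) = 394979 - \left(8328 - 1287663\right) = 394979 - -1279335 = 394979 + 1279335 = 1674314$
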